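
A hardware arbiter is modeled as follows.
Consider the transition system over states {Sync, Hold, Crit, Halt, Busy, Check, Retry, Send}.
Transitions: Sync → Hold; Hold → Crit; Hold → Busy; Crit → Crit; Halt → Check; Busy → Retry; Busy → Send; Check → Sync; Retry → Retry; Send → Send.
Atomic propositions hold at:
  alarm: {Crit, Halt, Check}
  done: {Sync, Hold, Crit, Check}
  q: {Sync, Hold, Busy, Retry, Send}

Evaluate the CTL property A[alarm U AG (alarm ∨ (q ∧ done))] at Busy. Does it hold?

Sat(q ∧ done) = {Sync, Hold}
Sat(alarm ∨ (q ∧ done)) = {Sync, Hold, Crit, Halt, Check}
AG (alarm ∨ (q ∧ done)): greatest fixpoint, start Z0 = {Sync, Hold, Crit, Halt, Check}, keep only states in Sat with every successor in Z. Z1 = {Sync, Crit, Halt, Check}; Z2 = {Crit, Halt, Check}; Z3 = {Crit, Halt}; Z4 = {Crit}; fixed.
Sat(AG (alarm ∨ (q ∧ done))) = {Crit}
A[alarm U AG (alarm ∨ (q ∧ done))]: least fixpoint, start Z0 = Sat(AG (alarm ∨ (q ∧ done))) = {Crit}, add states in Sat(alarm) with every successor in Z. Already a fixed point.
Sat(A[alarm U AG (alarm ∨ (q ∧ done))]) = {Crit}
Busy ∉ Sat(A[alarm U AG (alarm ∨ (q ∧ done))]) = {Crit}, so the formula does not hold at Busy.

No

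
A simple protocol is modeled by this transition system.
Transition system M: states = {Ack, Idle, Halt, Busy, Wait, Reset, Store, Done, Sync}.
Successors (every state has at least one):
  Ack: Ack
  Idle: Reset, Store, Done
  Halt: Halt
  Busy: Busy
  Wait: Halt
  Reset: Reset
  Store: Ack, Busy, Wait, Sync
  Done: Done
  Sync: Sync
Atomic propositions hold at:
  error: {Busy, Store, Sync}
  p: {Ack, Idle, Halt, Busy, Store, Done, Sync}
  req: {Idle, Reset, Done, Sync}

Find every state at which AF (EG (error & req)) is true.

Sat(error & req) = {Sync}
EG (error & req): greatest fixpoint, start Z0 = {Sync}, keep only states in Sat with some successor in Z. Already a fixed point.
Sat(EG (error & req)) = {Sync}
AF (EG (error & req)): least fixpoint, start Z0 = {Sync}, add states with every successor in Z. Already a fixed point.
Sat(AF (EG (error & req))) = {Sync}

{Sync}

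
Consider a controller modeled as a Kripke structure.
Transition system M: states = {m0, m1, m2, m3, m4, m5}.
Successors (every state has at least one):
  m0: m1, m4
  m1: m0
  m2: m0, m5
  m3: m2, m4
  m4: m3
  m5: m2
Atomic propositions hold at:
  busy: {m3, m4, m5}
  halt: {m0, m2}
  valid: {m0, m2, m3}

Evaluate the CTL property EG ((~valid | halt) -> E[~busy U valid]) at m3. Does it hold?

Sat(~valid) = {m1, m4, m5}
Sat(~valid | halt) = {m0, m1, m2, m4, m5}
Sat(~busy) = {m0, m1, m2}
E[~busy U valid]: least fixpoint, start Z0 = Sat(valid) = {m0, m2, m3}, add states in Sat(~busy) with some successor in Z. Z1 = {m0, m1, m2, m3}; fixed.
Sat(E[~busy U valid]) = {m0, m1, m2, m3}
Sat((~valid | halt) -> E[~busy U valid]) = {m0, m1, m2, m3}
EG ((~valid | halt) -> E[~busy U valid]): greatest fixpoint, start Z0 = {m0, m1, m2, m3}, keep only states in Sat with some successor in Z. Already a fixed point.
Sat(EG ((~valid | halt) -> E[~busy U valid])) = {m0, m1, m2, m3}
m3 ∈ Sat(EG ((~valid | halt) -> E[~busy U valid])) = {m0, m1, m2, m3}, so the formula holds at m3.

Yes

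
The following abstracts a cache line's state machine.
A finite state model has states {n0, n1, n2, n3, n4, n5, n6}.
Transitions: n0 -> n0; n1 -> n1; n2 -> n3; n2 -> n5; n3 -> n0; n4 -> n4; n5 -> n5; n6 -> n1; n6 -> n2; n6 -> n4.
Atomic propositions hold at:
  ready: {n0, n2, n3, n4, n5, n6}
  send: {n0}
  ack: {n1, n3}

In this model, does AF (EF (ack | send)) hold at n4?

No

Sat(ack | send) = {n0, n1, n3}
EF (ack | send): least fixpoint, start Z0 = {n0, n1, n3}, add states with some successor in Z. Z1 = {n0, n1, n2, n3, n6}; fixed.
Sat(EF (ack | send)) = {n0, n1, n2, n3, n6}
AF (EF (ack | send)): least fixpoint, start Z0 = {n0, n1, n2, n3, n6}, add states with every successor in Z. Already a fixed point.
Sat(AF (EF (ack | send))) = {n0, n1, n2, n3, n6}
n4 ∉ Sat(AF (EF (ack | send))) = {n0, n1, n2, n3, n6}, so the formula does not hold at n4.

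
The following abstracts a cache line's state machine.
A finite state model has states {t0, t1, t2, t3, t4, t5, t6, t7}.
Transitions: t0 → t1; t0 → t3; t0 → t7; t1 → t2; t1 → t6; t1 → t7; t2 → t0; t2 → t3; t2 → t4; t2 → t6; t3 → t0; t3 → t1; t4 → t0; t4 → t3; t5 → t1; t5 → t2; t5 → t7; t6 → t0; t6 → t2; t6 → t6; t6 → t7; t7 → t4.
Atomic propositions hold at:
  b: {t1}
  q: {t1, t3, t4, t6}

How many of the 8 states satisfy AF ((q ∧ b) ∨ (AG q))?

1

Sat(q ∧ b) = {t1}
AG q: greatest fixpoint, start Z0 = {t1, t3, t4, t6}, keep only states in Sat with every successor in Z. Z1 = ∅; fixed.
Sat(AG q) = ∅
Sat((q ∧ b) ∨ (AG q)) = {t1}
AF ((q ∧ b) ∨ (AG q)): least fixpoint, start Z0 = {t1}, add states with every successor in Z. Already a fixed point.
Sat(AF ((q ∧ b) ∨ (AG q))) = {t1}
|Sat(AF ((q ∧ b) ∨ (AG q)))| = |{t1}| = 1.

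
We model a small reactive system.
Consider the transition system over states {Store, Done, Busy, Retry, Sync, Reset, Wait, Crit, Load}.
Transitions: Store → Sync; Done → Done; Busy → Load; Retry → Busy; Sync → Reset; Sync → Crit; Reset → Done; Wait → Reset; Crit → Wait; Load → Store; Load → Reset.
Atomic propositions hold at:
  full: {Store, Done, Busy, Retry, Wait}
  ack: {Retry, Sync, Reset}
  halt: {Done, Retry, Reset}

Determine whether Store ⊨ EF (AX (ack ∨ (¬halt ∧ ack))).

Sat(¬halt) = {Store, Busy, Sync, Wait, Crit, Load}
Sat(¬halt ∧ ack) = {Sync}
Sat(ack ∨ (¬halt ∧ ack)) = {Retry, Sync, Reset}
Sat(AX (ack ∨ (¬halt ∧ ack))) = {s : every successor in {Retry, Sync, Reset}} = {Store, Wait}
EF (AX (ack ∨ (¬halt ∧ ack))): least fixpoint, start Z0 = {Store, Wait}, add states with some successor in Z. Z1 = {Store, Wait, Crit, Load}; Z2 = {Store, Busy, Sync, Wait, Crit, Load}; Z3 = {Store, Busy, Retry, Sync, Wait, Crit, Load}; fixed.
Sat(EF (AX (ack ∨ (¬halt ∧ ack)))) = {Store, Busy, Retry, Sync, Wait, Crit, Load}
Store ∈ Sat(EF (AX (ack ∨ (¬halt ∧ ack)))) = {Store, Busy, Retry, Sync, Wait, Crit, Load}, so the formula holds at Store.

Yes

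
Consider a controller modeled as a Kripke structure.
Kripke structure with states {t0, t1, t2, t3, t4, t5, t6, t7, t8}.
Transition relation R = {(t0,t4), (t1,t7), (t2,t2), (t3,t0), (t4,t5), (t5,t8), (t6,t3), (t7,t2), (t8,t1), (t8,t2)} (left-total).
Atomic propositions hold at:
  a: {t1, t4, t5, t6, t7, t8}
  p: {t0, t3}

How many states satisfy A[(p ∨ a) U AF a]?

8

Sat(p ∨ a) = {t0, t1, t3, t4, t5, t6, t7, t8}
AF a: least fixpoint, start Z0 = {t1, t4, t5, t6, t7, t8}, add states with every successor in Z. Z1 = {t0, t1, t4, t5, t6, t7, t8}; Z2 = {t0, t1, t3, t4, t5, t6, t7, t8}; fixed.
Sat(AF a) = {t0, t1, t3, t4, t5, t6, t7, t8}
A[(p ∨ a) U AF a]: least fixpoint, start Z0 = Sat(AF a) = {t0, t1, t3, t4, t5, t6, t7, t8}, add states in Sat(p ∨ a) with every successor in Z. Already a fixed point.
Sat(A[(p ∨ a) U AF a]) = {t0, t1, t3, t4, t5, t6, t7, t8}
|Sat(A[(p ∨ a) U AF a])| = |{t0, t1, t3, t4, t5, t6, t7, t8}| = 8.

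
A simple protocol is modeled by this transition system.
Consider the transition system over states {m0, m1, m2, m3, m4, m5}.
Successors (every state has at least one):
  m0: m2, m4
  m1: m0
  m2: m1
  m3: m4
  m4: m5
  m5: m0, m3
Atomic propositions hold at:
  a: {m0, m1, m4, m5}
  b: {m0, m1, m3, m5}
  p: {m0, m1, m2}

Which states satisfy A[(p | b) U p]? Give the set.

Sat(p | b) = {m0, m1, m2, m3, m5}
A[(p | b) U p]: least fixpoint, start Z0 = Sat(p) = {m0, m1, m2}, add states in Sat(p | b) with every successor in Z. Already a fixed point.
Sat(A[(p | b) U p]) = {m0, m1, m2}

{m0, m1, m2}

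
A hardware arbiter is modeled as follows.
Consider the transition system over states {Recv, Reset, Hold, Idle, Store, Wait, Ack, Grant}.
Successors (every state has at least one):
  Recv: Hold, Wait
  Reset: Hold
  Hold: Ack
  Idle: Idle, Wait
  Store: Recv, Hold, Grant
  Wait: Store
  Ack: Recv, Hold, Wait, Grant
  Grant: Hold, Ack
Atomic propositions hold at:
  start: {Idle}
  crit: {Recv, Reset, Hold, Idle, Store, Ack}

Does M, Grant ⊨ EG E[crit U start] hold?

E[crit U start]: least fixpoint, start Z0 = Sat(start) = {Idle}, add states in Sat(crit) with some successor in Z. Already a fixed point.
Sat(E[crit U start]) = {Idle}
EG E[crit U start]: greatest fixpoint, start Z0 = {Idle}, keep only states in Sat with some successor in Z. Already a fixed point.
Sat(EG E[crit U start]) = {Idle}
Grant ∉ Sat(EG E[crit U start]) = {Idle}, so the formula does not hold at Grant.

No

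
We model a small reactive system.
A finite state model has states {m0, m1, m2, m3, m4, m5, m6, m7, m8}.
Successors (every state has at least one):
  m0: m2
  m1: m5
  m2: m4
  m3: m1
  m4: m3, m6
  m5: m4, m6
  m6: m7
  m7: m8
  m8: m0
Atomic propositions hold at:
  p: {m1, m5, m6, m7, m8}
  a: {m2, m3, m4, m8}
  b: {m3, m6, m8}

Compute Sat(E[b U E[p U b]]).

E[p U b]: least fixpoint, start Z0 = Sat(b) = {m3, m6, m8}, add states in Sat(p) with some successor in Z. Z1 = {m3, m5, m6, m7, m8}; Z2 = {m1, m3, m5, m6, m7, m8}; fixed.
Sat(E[p U b]) = {m1, m3, m5, m6, m7, m8}
E[b U E[p U b]]: least fixpoint, start Z0 = Sat(E[p U b]) = {m1, m3, m5, m6, m7, m8}, add states in Sat(b) with some successor in Z. Already a fixed point.
Sat(E[b U E[p U b]]) = {m1, m3, m5, m6, m7, m8}

{m1, m3, m5, m6, m7, m8}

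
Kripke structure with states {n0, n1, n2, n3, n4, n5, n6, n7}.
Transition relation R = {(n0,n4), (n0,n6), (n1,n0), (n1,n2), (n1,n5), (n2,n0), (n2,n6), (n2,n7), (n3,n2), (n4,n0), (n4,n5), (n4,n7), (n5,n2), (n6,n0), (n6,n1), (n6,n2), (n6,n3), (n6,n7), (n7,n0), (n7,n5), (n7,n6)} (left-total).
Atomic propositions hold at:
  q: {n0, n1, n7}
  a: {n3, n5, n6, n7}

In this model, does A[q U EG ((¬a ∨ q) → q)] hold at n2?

Sat(¬a) = {n0, n1, n2, n4}
Sat(¬a ∨ q) = {n0, n1, n2, n4, n7}
Sat((¬a ∨ q) → q) = {n0, n1, n3, n5, n6, n7}
EG ((¬a ∨ q) → q): greatest fixpoint, start Z0 = {n0, n1, n3, n5, n6, n7}, keep only states in Sat with some successor in Z. Z1 = {n0, n1, n6, n7}; fixed.
Sat(EG ((¬a ∨ q) → q)) = {n0, n1, n6, n7}
A[q U EG ((¬a ∨ q) → q)]: least fixpoint, start Z0 = Sat(EG ((¬a ∨ q) → q)) = {n0, n1, n6, n7}, add states in Sat(q) with every successor in Z. Already a fixed point.
Sat(A[q U EG ((¬a ∨ q) → q)]) = {n0, n1, n6, n7}
n2 ∉ Sat(A[q U EG ((¬a ∨ q) → q)]) = {n0, n1, n6, n7}, so the formula does not hold at n2.

No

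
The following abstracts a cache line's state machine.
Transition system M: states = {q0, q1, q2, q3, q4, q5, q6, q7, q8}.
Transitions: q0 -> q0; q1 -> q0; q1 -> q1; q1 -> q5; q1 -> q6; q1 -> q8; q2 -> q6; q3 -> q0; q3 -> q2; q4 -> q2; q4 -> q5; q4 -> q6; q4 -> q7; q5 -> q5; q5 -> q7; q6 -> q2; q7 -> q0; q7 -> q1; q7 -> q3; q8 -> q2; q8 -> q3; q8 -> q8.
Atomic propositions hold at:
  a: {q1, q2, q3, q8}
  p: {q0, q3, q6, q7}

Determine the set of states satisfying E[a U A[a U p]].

A[a U p]: least fixpoint, start Z0 = Sat(p) = {q0, q3, q6, q7}, add states in Sat(a) with every successor in Z. Z1 = {q0, q2, q3, q6, q7}; fixed.
Sat(A[a U p]) = {q0, q2, q3, q6, q7}
E[a U A[a U p]]: least fixpoint, start Z0 = Sat(A[a U p]) = {q0, q2, q3, q6, q7}, add states in Sat(a) with some successor in Z. Z1 = {q0, q1, q2, q3, q6, q7, q8}; fixed.
Sat(E[a U A[a U p]]) = {q0, q1, q2, q3, q6, q7, q8}

{q0, q1, q2, q3, q6, q7, q8}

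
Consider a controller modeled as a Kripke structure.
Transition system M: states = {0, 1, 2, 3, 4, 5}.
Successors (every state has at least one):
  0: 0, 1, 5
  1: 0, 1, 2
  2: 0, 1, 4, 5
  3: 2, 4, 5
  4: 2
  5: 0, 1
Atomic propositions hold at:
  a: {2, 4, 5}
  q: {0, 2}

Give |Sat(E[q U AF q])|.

AF q: least fixpoint, start Z0 = {0, 2}, add states with every successor in Z. Z1 = {0, 2, 4}; fixed.
Sat(AF q) = {0, 2, 4}
E[q U AF q]: least fixpoint, start Z0 = Sat(AF q) = {0, 2, 4}, add states in Sat(q) with some successor in Z. Already a fixed point.
Sat(E[q U AF q]) = {0, 2, 4}
|Sat(E[q U AF q])| = |{0, 2, 4}| = 3.

3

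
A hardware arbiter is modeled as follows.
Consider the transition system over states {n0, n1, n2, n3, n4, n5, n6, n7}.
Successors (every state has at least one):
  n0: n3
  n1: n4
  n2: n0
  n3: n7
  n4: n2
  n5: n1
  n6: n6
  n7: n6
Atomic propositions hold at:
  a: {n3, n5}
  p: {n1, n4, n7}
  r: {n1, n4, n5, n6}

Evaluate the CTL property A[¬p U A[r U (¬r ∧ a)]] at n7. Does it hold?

Sat(¬p) = {n0, n2, n3, n5, n6}
Sat(¬r) = {n0, n2, n3, n7}
Sat(¬r ∧ a) = {n3}
A[r U (¬r ∧ a)]: least fixpoint, start Z0 = Sat((¬r ∧ a)) = {n3}, add states in Sat(r) with every successor in Z. Already a fixed point.
Sat(A[r U (¬r ∧ a)]) = {n3}
A[¬p U A[r U (¬r ∧ a)]]: least fixpoint, start Z0 = Sat(A[r U (¬r ∧ a)]) = {n3}, add states in Sat(¬p) with every successor in Z. Z1 = {n0, n3}; Z2 = {n0, n2, n3}; fixed.
Sat(A[¬p U A[r U (¬r ∧ a)]]) = {n0, n2, n3}
n7 ∉ Sat(A[¬p U A[r U (¬r ∧ a)]]) = {n0, n2, n3}, so the formula does not hold at n7.

No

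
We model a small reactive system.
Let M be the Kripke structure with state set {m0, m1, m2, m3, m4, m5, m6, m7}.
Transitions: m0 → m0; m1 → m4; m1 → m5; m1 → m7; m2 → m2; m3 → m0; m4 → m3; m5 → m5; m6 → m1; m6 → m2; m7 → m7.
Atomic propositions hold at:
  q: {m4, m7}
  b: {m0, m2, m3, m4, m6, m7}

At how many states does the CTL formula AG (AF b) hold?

AF b: least fixpoint, start Z0 = {m0, m2, m3, m4, m6, m7}, add states with every successor in Z. Already a fixed point.
Sat(AF b) = {m0, m2, m3, m4, m6, m7}
AG (AF b): greatest fixpoint, start Z0 = {m0, m2, m3, m4, m6, m7}, keep only states in Sat with every successor in Z. Z1 = {m0, m2, m3, m4, m7}; fixed.
Sat(AG (AF b)) = {m0, m2, m3, m4, m7}
|Sat(AG (AF b))| = |{m0, m2, m3, m4, m7}| = 5.

5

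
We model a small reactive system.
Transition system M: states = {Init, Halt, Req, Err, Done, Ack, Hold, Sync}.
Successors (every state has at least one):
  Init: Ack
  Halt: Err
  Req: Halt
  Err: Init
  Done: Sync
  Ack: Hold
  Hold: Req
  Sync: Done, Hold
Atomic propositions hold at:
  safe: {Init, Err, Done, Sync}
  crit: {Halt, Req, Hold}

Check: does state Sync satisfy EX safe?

Yes

Sat(EX safe) = {s : some successor in {Init, Err, Done, Sync}} = {Halt, Err, Done, Sync}
Sync ∈ Sat(EX safe) = {Halt, Err, Done, Sync}, so the formula holds at Sync.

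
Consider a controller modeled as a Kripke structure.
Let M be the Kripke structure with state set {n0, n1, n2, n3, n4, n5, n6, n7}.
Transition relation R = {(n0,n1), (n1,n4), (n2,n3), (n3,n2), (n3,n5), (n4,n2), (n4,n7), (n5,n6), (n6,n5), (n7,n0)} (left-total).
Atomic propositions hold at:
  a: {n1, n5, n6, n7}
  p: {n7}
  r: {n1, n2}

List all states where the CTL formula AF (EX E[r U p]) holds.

E[r U p]: least fixpoint, start Z0 = Sat(p) = {n7}, add states in Sat(r) with some successor in Z. Already a fixed point.
Sat(E[r U p]) = {n7}
Sat(EX E[r U p]) = {s : some successor in {n7}} = {n4}
AF (EX E[r U p]): least fixpoint, start Z0 = {n4}, add states with every successor in Z. Z1 = {n1, n4}; Z2 = {n0, n1, n4}; Z3 = {n0, n1, n4, n7}; fixed.
Sat(AF (EX E[r U p])) = {n0, n1, n4, n7}

{n0, n1, n4, n7}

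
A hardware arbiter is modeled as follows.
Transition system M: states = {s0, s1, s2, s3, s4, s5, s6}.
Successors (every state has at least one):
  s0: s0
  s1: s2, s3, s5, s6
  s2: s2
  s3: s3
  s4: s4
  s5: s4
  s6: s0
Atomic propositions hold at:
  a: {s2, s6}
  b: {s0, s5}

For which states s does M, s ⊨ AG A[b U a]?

A[b U a]: least fixpoint, start Z0 = Sat(a) = {s2, s6}, add states in Sat(b) with every successor in Z. Already a fixed point.
Sat(A[b U a]) = {s2, s6}
AG A[b U a]: greatest fixpoint, start Z0 = {s2, s6}, keep only states in Sat with every successor in Z. Z1 = {s2}; fixed.
Sat(AG A[b U a]) = {s2}

{s2}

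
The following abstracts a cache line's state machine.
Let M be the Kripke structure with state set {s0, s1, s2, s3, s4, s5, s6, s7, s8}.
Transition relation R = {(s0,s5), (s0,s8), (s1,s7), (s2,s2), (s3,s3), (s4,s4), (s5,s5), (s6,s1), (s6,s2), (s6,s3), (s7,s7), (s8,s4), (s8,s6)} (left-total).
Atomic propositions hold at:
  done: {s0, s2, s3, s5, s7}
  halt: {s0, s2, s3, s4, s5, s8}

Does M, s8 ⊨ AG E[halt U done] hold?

E[halt U done]: least fixpoint, start Z0 = Sat(done) = {s0, s2, s3, s5, s7}, add states in Sat(halt) with some successor in Z. Already a fixed point.
Sat(E[halt U done]) = {s0, s2, s3, s5, s7}
AG E[halt U done]: greatest fixpoint, start Z0 = {s0, s2, s3, s5, s7}, keep only states in Sat with every successor in Z. Z1 = {s2, s3, s5, s7}; fixed.
Sat(AG E[halt U done]) = {s2, s3, s5, s7}
s8 ∉ Sat(AG E[halt U done]) = {s2, s3, s5, s7}, so the formula does not hold at s8.

No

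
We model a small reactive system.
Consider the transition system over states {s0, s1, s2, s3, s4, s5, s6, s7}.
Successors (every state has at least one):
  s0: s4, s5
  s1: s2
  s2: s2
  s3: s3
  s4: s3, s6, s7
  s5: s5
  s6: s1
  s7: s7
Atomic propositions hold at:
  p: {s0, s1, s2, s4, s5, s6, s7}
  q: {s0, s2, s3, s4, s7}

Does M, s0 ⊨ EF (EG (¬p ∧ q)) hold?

Sat(¬p) = {s3}
Sat(¬p ∧ q) = {s3}
EG (¬p ∧ q): greatest fixpoint, start Z0 = {s3}, keep only states in Sat with some successor in Z. Already a fixed point.
Sat(EG (¬p ∧ q)) = {s3}
EF (EG (¬p ∧ q)): least fixpoint, start Z0 = {s3}, add states with some successor in Z. Z1 = {s3, s4}; Z2 = {s0, s3, s4}; fixed.
Sat(EF (EG (¬p ∧ q))) = {s0, s3, s4}
s0 ∈ Sat(EF (EG (¬p ∧ q))) = {s0, s3, s4}, so the formula holds at s0.

Yes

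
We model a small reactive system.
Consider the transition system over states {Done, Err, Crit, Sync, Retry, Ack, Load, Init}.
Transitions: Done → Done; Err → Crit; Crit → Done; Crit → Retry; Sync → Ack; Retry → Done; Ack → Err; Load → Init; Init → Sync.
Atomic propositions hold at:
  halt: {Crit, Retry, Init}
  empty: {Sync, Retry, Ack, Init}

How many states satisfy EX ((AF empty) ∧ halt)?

AF empty: least fixpoint, start Z0 = {Sync, Retry, Ack, Init}, add states with every successor in Z. Z1 = {Sync, Retry, Ack, Load, Init}; fixed.
Sat(AF empty) = {Sync, Retry, Ack, Load, Init}
Sat((AF empty) ∧ halt) = {Retry, Init}
Sat(EX ((AF empty) ∧ halt)) = {s : some successor in {Retry, Init}} = {Crit, Load}
|Sat(EX ((AF empty) ∧ halt))| = |{Crit, Load}| = 2.

2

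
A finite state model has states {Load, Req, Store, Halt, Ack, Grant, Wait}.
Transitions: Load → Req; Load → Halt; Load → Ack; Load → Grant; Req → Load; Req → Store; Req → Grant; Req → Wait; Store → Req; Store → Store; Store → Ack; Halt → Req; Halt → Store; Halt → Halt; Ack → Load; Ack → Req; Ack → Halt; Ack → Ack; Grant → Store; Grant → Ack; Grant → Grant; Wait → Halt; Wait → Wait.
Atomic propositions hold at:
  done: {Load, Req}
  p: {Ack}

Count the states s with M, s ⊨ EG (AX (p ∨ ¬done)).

Sat(¬done) = {Store, Halt, Ack, Grant, Wait}
Sat(p ∨ ¬done) = {Store, Halt, Ack, Grant, Wait}
Sat(AX (p ∨ ¬done)) = {s : every successor in {Store, Halt, Ack, Grant, Wait}} = {Grant, Wait}
EG (AX (p ∨ ¬done)): greatest fixpoint, start Z0 = {Grant, Wait}, keep only states in Sat with some successor in Z. Already a fixed point.
Sat(EG (AX (p ∨ ¬done))) = {Grant, Wait}
|Sat(EG (AX (p ∨ ¬done)))| = |{Grant, Wait}| = 2.

2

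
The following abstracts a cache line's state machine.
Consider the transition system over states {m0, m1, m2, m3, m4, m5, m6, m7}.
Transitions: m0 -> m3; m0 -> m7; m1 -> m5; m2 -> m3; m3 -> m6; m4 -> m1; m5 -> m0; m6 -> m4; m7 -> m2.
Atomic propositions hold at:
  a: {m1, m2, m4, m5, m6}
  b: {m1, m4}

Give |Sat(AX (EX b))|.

Sat(EX b) = {s : some successor in {m1, m4}} = {m4, m6}
Sat(AX (EX b)) = {s : every successor in {m4, m6}} = {m3, m6}
|Sat(AX (EX b))| = |{m3, m6}| = 2.

2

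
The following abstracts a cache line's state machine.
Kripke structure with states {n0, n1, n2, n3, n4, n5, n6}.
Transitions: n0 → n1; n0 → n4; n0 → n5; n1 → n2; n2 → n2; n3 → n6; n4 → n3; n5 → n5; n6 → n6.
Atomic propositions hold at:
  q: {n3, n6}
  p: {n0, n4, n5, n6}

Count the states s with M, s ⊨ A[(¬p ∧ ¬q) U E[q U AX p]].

3

Sat(¬p) = {n1, n2, n3}
Sat(¬q) = {n0, n1, n2, n4, n5}
Sat(¬p ∧ ¬q) = {n1, n2}
Sat(AX p) = {s : every successor in {n0, n4, n5, n6}} = {n3, n5, n6}
E[q U AX p]: least fixpoint, start Z0 = Sat(AX p) = {n3, n5, n6}, add states in Sat(q) with some successor in Z. Already a fixed point.
Sat(E[q U AX p]) = {n3, n5, n6}
A[(¬p ∧ ¬q) U E[q U AX p]]: least fixpoint, start Z0 = Sat(E[q U AX p]) = {n3, n5, n6}, add states in Sat(¬p ∧ ¬q) with every successor in Z. Already a fixed point.
Sat(A[(¬p ∧ ¬q) U E[q U AX p]]) = {n3, n5, n6}
|Sat(A[(¬p ∧ ¬q) U E[q U AX p]])| = |{n3, n5, n6}| = 3.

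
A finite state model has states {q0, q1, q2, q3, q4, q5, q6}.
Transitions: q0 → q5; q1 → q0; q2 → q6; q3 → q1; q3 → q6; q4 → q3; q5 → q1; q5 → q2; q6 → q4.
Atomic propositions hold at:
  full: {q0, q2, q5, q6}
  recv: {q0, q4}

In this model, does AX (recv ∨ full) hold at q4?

No

Sat(recv ∨ full) = {q0, q2, q4, q5, q6}
Sat(AX (recv ∨ full)) = {s : every successor in {q0, q2, q4, q5, q6}} = {q0, q1, q2, q6}
q4 ∉ Sat(AX (recv ∨ full)) = {q0, q1, q2, q6}, so the formula does not hold at q4.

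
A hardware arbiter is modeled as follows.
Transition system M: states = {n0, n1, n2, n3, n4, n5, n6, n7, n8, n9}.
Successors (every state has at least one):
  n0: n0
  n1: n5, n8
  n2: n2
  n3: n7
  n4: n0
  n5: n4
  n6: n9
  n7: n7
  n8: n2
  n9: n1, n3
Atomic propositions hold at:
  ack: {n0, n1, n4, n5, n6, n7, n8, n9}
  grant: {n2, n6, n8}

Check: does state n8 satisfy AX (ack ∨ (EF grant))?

Yes

EF grant: least fixpoint, start Z0 = {n2, n6, n8}, add states with some successor in Z. Z1 = {n1, n2, n6, n8}; Z2 = {n1, n2, n6, n8, n9}; fixed.
Sat(EF grant) = {n1, n2, n6, n8, n9}
Sat(ack ∨ (EF grant)) = {n0, n1, n2, n4, n5, n6, n7, n8, n9}
Sat(AX (ack ∨ (EF grant))) = {s : every successor in {n0, n1, n2, n4, n5, n6, n7, n8, n9}} = {n0, n1, n2, n3, n4, n5, n6, n7, n8}
n8 ∈ Sat(AX (ack ∨ (EF grant))) = {n0, n1, n2, n3, n4, n5, n6, n7, n8}, so the formula holds at n8.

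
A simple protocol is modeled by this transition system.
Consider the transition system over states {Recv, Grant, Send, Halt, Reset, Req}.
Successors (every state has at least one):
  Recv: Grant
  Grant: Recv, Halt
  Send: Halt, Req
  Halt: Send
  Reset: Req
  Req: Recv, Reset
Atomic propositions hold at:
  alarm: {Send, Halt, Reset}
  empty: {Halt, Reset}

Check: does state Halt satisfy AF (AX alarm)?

Sat(AX alarm) = {s : every successor in {Send, Halt, Reset}} = {Halt}
AF (AX alarm): least fixpoint, start Z0 = {Halt}, add states with every successor in Z. Already a fixed point.
Sat(AF (AX alarm)) = {Halt}
Halt ∈ Sat(AF (AX alarm)) = {Halt}, so the formula holds at Halt.

Yes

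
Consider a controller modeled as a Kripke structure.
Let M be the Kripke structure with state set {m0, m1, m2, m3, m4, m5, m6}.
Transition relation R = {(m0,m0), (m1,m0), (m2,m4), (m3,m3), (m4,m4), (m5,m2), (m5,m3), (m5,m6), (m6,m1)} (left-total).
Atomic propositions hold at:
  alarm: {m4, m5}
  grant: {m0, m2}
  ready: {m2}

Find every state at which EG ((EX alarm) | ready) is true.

{m2, m4}

Sat(EX alarm) = {s : some successor in {m4, m5}} = {m2, m4}
Sat((EX alarm) | ready) = {m2, m4}
EG ((EX alarm) | ready): greatest fixpoint, start Z0 = {m2, m4}, keep only states in Sat with some successor in Z. Already a fixed point.
Sat(EG ((EX alarm) | ready)) = {m2, m4}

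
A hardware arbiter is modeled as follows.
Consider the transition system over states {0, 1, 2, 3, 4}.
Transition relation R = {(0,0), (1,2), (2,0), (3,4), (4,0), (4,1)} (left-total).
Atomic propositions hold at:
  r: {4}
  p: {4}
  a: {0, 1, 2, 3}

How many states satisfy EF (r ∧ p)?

2

Sat(r ∧ p) = {4}
EF (r ∧ p): least fixpoint, start Z0 = {4}, add states with some successor in Z. Z1 = {3, 4}; fixed.
Sat(EF (r ∧ p)) = {3, 4}
|Sat(EF (r ∧ p))| = |{3, 4}| = 2.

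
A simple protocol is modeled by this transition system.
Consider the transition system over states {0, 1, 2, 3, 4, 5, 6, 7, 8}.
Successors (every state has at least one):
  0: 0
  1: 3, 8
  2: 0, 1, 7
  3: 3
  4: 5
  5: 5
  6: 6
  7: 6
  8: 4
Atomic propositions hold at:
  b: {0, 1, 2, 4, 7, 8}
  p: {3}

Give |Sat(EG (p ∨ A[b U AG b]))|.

AG b: greatest fixpoint, start Z0 = {0, 1, 2, 4, 7, 8}, keep only states in Sat with every successor in Z. Z1 = {0, 2, 8}; Z2 = {0}; fixed.
Sat(AG b) = {0}
A[b U AG b]: least fixpoint, start Z0 = Sat(AG b) = {0}, add states in Sat(b) with every successor in Z. Already a fixed point.
Sat(A[b U AG b]) = {0}
Sat(p ∨ A[b U AG b]) = {0, 3}
EG (p ∨ A[b U AG b]): greatest fixpoint, start Z0 = {0, 3}, keep only states in Sat with some successor in Z. Already a fixed point.
Sat(EG (p ∨ A[b U AG b])) = {0, 3}
|Sat(EG (p ∨ A[b U AG b]))| = |{0, 3}| = 2.

2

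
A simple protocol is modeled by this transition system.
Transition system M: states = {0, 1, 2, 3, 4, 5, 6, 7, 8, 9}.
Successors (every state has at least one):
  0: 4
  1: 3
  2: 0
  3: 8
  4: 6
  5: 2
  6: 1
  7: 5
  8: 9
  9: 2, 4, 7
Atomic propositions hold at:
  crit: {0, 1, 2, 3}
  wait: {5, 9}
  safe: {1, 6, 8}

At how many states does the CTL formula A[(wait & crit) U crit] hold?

4

Sat(wait & crit) = ∅
A[(wait & crit) U crit]: least fixpoint, start Z0 = Sat(crit) = {0, 1, 2, 3}, add states in Sat(wait & crit) with every successor in Z. Already a fixed point.
Sat(A[(wait & crit) U crit]) = {0, 1, 2, 3}
|Sat(A[(wait & crit) U crit])| = |{0, 1, 2, 3}| = 4.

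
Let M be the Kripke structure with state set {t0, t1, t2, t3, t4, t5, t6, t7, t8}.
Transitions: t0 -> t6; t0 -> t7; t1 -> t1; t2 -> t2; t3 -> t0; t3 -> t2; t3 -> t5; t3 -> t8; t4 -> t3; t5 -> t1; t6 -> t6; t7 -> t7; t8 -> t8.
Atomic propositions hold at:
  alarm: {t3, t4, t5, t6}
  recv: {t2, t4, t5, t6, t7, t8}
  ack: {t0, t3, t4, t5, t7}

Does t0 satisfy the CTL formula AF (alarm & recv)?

Sat(alarm & recv) = {t4, t5, t6}
AF (alarm & recv): least fixpoint, start Z0 = {t4, t5, t6}, add states with every successor in Z. Already a fixed point.
Sat(AF (alarm & recv)) = {t4, t5, t6}
t0 ∉ Sat(AF (alarm & recv)) = {t4, t5, t6}, so the formula does not hold at t0.

No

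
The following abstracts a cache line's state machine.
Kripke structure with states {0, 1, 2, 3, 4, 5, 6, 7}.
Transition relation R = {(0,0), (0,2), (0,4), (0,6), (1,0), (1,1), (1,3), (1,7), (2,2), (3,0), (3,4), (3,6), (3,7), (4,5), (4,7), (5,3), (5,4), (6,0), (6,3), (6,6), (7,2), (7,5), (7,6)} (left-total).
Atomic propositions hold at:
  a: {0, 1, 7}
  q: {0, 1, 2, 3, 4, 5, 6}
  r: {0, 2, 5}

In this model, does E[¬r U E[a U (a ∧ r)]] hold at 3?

Sat(¬r) = {1, 3, 4, 6, 7}
Sat(a ∧ r) = {0}
E[a U (a ∧ r)]: least fixpoint, start Z0 = Sat((a ∧ r)) = {0}, add states in Sat(a) with some successor in Z. Z1 = {0, 1}; fixed.
Sat(E[a U (a ∧ r)]) = {0, 1}
E[¬r U E[a U (a ∧ r)]]: least fixpoint, start Z0 = Sat(E[a U (a ∧ r)]) = {0, 1}, add states in Sat(¬r) with some successor in Z. Z1 = {0, 1, 3, 6}; Z2 = {0, 1, 3, 6, 7}; Z3 = {0, 1, 3, 4, 6, 7}; fixed.
Sat(E[¬r U E[a U (a ∧ r)]]) = {0, 1, 3, 4, 6, 7}
3 ∈ Sat(E[¬r U E[a U (a ∧ r)]]) = {0, 1, 3, 4, 6, 7}, so the formula holds at 3.

Yes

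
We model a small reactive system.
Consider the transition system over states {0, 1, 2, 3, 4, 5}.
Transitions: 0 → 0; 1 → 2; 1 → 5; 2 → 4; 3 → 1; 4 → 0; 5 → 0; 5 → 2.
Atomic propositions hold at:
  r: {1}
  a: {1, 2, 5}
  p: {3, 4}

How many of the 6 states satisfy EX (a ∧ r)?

1

Sat(a ∧ r) = {1}
Sat(EX (a ∧ r)) = {s : some successor in {1}} = {3}
|Sat(EX (a ∧ r))| = |{3}| = 1.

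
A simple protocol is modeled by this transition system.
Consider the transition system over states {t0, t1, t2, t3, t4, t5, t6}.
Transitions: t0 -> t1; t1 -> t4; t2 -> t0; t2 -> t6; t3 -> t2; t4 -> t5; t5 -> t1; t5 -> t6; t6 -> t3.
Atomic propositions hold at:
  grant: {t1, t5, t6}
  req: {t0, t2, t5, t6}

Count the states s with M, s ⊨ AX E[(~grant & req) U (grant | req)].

Sat(~grant) = {t0, t2, t3, t4}
Sat(~grant & req) = {t0, t2}
Sat(grant | req) = {t0, t1, t2, t5, t6}
E[(~grant & req) U (grant | req)]: least fixpoint, start Z0 = Sat((grant | req)) = {t0, t1, t2, t5, t6}, add states in Sat(~grant & req) with some successor in Z. Already a fixed point.
Sat(E[(~grant & req) U (grant | req)]) = {t0, t1, t2, t5, t6}
Sat(AX E[(~grant & req) U (grant | req)]) = {s : every successor in {t0, t1, t2, t5, t6}} = {t0, t2, t3, t4, t5}
|Sat(AX E[(~grant & req) U (grant | req)])| = |{t0, t2, t3, t4, t5}| = 5.

5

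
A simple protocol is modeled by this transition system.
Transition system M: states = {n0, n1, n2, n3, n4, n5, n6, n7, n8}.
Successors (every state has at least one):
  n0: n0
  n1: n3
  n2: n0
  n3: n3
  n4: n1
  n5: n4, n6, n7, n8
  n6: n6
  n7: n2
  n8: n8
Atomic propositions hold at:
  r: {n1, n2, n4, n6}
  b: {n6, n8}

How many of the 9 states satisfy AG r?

1

AG r: greatest fixpoint, start Z0 = {n1, n2, n4, n6}, keep only states in Sat with every successor in Z. Z1 = {n4, n6}; Z2 = {n6}; fixed.
Sat(AG r) = {n6}
|Sat(AG r)| = |{n6}| = 1.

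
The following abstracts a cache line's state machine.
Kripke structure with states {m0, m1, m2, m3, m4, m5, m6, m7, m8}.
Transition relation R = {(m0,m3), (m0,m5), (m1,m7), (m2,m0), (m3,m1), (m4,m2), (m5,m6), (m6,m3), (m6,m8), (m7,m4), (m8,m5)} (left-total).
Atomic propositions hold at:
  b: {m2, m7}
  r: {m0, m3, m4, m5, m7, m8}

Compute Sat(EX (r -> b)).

Sat(r -> b) = {m1, m2, m6, m7}
Sat(EX (r -> b)) = {s : some successor in {m1, m2, m6, m7}} = {m1, m3, m4, m5}

{m1, m3, m4, m5}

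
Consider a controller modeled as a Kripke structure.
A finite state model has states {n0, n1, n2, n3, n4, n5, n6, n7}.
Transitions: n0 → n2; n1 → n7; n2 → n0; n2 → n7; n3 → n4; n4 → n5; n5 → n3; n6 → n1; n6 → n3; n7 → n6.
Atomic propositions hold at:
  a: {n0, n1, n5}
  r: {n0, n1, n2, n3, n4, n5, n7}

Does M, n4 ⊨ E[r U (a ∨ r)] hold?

Sat(a ∨ r) = {n0, n1, n2, n3, n4, n5, n7}
E[r U (a ∨ r)]: least fixpoint, start Z0 = Sat((a ∨ r)) = {n0, n1, n2, n3, n4, n5, n7}, add states in Sat(r) with some successor in Z. Already a fixed point.
Sat(E[r U (a ∨ r)]) = {n0, n1, n2, n3, n4, n5, n7}
n4 ∈ Sat(E[r U (a ∨ r)]) = {n0, n1, n2, n3, n4, n5, n7}, so the formula holds at n4.

Yes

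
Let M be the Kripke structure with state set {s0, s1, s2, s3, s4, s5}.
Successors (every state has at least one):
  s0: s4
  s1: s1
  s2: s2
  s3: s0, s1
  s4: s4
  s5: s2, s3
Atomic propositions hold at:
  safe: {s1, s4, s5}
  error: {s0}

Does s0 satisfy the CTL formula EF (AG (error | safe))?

Yes

Sat(error | safe) = {s0, s1, s4, s5}
AG (error | safe): greatest fixpoint, start Z0 = {s0, s1, s4, s5}, keep only states in Sat with every successor in Z. Z1 = {s0, s1, s4}; fixed.
Sat(AG (error | safe)) = {s0, s1, s4}
EF (AG (error | safe)): least fixpoint, start Z0 = {s0, s1, s4}, add states with some successor in Z. Z1 = {s0, s1, s3, s4}; Z2 = {s0, s1, s3, s4, s5}; fixed.
Sat(EF (AG (error | safe))) = {s0, s1, s3, s4, s5}
s0 ∈ Sat(EF (AG (error | safe))) = {s0, s1, s3, s4, s5}, so the formula holds at s0.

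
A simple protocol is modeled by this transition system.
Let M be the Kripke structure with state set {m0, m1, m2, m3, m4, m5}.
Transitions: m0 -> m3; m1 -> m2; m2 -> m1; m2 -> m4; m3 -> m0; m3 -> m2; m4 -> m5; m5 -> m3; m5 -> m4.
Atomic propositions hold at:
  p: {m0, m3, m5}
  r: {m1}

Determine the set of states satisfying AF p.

AF p: least fixpoint, start Z0 = {m0, m3, m5}, add states with every successor in Z. Z1 = {m0, m3, m4, m5}; fixed.
Sat(AF p) = {m0, m3, m4, m5}

{m0, m3, m4, m5}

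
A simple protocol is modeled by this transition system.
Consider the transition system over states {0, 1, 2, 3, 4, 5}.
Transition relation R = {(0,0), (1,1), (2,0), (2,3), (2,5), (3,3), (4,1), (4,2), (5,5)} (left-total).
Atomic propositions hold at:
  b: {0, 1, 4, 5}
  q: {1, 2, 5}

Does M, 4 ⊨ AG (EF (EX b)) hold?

No

Sat(EX b) = {s : some successor in {0, 1, 4, 5}} = {0, 1, 2, 4, 5}
EF (EX b): least fixpoint, start Z0 = {0, 1, 2, 4, 5}, add states with some successor in Z. Already a fixed point.
Sat(EF (EX b)) = {0, 1, 2, 4, 5}
AG (EF (EX b)): greatest fixpoint, start Z0 = {0, 1, 2, 4, 5}, keep only states in Sat with every successor in Z. Z1 = {0, 1, 4, 5}; Z2 = {0, 1, 5}; fixed.
Sat(AG (EF (EX b))) = {0, 1, 5}
4 ∉ Sat(AG (EF (EX b))) = {0, 1, 5}, so the formula does not hold at 4.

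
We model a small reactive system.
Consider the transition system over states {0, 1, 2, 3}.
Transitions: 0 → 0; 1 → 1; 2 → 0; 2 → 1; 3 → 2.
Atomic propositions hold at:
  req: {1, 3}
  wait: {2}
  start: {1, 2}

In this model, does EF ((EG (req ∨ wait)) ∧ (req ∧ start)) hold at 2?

Yes

Sat(req ∨ wait) = {1, 2, 3}
EG (req ∨ wait): greatest fixpoint, start Z0 = {1, 2, 3}, keep only states in Sat with some successor in Z. Already a fixed point.
Sat(EG (req ∨ wait)) = {1, 2, 3}
Sat(req ∧ start) = {1}
Sat((EG (req ∨ wait)) ∧ (req ∧ start)) = {1}
EF ((EG (req ∨ wait)) ∧ (req ∧ start)): least fixpoint, start Z0 = {1}, add states with some successor in Z. Z1 = {1, 2}; Z2 = {1, 2, 3}; fixed.
Sat(EF ((EG (req ∨ wait)) ∧ (req ∧ start))) = {1, 2, 3}
2 ∈ Sat(EF ((EG (req ∨ wait)) ∧ (req ∧ start))) = {1, 2, 3}, so the formula holds at 2.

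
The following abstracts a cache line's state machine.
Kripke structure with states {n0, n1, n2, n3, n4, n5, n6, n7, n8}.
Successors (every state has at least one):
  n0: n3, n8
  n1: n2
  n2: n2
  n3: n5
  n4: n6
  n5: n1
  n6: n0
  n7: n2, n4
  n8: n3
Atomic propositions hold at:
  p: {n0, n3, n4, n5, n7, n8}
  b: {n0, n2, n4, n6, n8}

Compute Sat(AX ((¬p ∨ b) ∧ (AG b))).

{n1, n2}

Sat(¬p) = {n1, n2, n6}
Sat(¬p ∨ b) = {n0, n1, n2, n4, n6, n8}
AG b: greatest fixpoint, start Z0 = {n0, n2, n4, n6, n8}, keep only states in Sat with every successor in Z. Z1 = {n2, n4, n6}; Z2 = {n2, n4}; Z3 = {n2}; fixed.
Sat(AG b) = {n2}
Sat((¬p ∨ b) ∧ (AG b)) = {n2}
Sat(AX ((¬p ∨ b) ∧ (AG b))) = {s : every successor in {n2}} = {n1, n2}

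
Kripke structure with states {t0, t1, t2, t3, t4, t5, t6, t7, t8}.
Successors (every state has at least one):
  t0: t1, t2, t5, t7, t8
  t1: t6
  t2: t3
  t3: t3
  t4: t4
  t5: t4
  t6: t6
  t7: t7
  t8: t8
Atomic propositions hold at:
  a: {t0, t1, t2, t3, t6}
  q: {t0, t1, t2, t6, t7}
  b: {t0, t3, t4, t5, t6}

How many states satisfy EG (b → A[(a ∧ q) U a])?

7

Sat(a ∧ q) = {t0, t1, t2, t6}
A[(a ∧ q) U a]: least fixpoint, start Z0 = Sat(a) = {t0, t1, t2, t3, t6}, add states in Sat(a ∧ q) with every successor in Z. Already a fixed point.
Sat(A[(a ∧ q) U a]) = {t0, t1, t2, t3, t6}
Sat(b → A[(a ∧ q) U a]) = {t0, t1, t2, t3, t6, t7, t8}
EG (b → A[(a ∧ q) U a]): greatest fixpoint, start Z0 = {t0, t1, t2, t3, t6, t7, t8}, keep only states in Sat with some successor in Z. Already a fixed point.
Sat(EG (b → A[(a ∧ q) U a])) = {t0, t1, t2, t3, t6, t7, t8}
|Sat(EG (b → A[(a ∧ q) U a]))| = |{t0, t1, t2, t3, t6, t7, t8}| = 7.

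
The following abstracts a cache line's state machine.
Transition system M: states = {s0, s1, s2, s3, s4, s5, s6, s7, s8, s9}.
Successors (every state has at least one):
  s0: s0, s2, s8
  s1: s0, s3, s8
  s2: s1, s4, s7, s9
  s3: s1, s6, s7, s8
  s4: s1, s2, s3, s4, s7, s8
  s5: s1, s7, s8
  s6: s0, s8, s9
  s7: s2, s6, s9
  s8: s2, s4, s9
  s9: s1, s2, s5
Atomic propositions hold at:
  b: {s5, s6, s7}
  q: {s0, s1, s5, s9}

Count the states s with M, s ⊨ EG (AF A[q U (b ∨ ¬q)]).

7

Sat(¬q) = {s2, s3, s4, s6, s7, s8}
Sat(b ∨ ¬q) = {s2, s3, s4, s5, s6, s7, s8}
A[q U (b ∨ ¬q)]: least fixpoint, start Z0 = Sat((b ∨ ¬q)) = {s2, s3, s4, s5, s6, s7, s8}, add states in Sat(q) with every successor in Z. Already a fixed point.
Sat(A[q U (b ∨ ¬q)]) = {s2, s3, s4, s5, s6, s7, s8}
AF A[q U (b ∨ ¬q)]: least fixpoint, start Z0 = {s2, s3, s4, s5, s6, s7, s8}, add states with every successor in Z. Already a fixed point.
Sat(AF A[q U (b ∨ ¬q)]) = {s2, s3, s4, s5, s6, s7, s8}
EG (AF A[q U (b ∨ ¬q)]): greatest fixpoint, start Z0 = {s2, s3, s4, s5, s6, s7, s8}, keep only states in Sat with some successor in Z. Already a fixed point.
Sat(EG (AF A[q U (b ∨ ¬q)])) = {s2, s3, s4, s5, s6, s7, s8}
|Sat(EG (AF A[q U (b ∨ ¬q)]))| = |{s2, s3, s4, s5, s6, s7, s8}| = 7.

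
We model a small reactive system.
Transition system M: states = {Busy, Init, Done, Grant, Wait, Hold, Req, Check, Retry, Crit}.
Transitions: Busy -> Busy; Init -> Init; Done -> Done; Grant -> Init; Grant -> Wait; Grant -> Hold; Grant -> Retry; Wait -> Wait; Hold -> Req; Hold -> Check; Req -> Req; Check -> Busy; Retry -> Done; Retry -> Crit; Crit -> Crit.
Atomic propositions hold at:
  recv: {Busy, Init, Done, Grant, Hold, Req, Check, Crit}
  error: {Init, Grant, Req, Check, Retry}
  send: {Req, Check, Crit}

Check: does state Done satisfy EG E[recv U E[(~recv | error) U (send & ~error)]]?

No

Sat(~recv) = {Wait, Retry}
Sat(~recv | error) = {Init, Grant, Wait, Req, Check, Retry}
Sat(~error) = {Busy, Done, Wait, Hold, Crit}
Sat(send & ~error) = {Crit}
E[(~recv | error) U (send & ~error)]: least fixpoint, start Z0 = Sat((send & ~error)) = {Crit}, add states in Sat(~recv | error) with some successor in Z. Z1 = {Retry, Crit}; Z2 = {Grant, Retry, Crit}; fixed.
Sat(E[(~recv | error) U (send & ~error)]) = {Grant, Retry, Crit}
E[recv U E[(~recv | error) U (send & ~error)]]: least fixpoint, start Z0 = Sat(E[(~recv | error) U (send & ~error)]) = {Grant, Retry, Crit}, add states in Sat(recv) with some successor in Z. Already a fixed point.
Sat(E[recv U E[(~recv | error) U (send & ~error)]]) = {Grant, Retry, Crit}
EG E[recv U E[(~recv | error) U (send & ~error)]]: greatest fixpoint, start Z0 = {Grant, Retry, Crit}, keep only states in Sat with some successor in Z. Already a fixed point.
Sat(EG E[recv U E[(~recv | error) U (send & ~error)]]) = {Grant, Retry, Crit}
Done ∉ Sat(EG E[recv U E[(~recv | error) U (send & ~error)]]) = {Grant, Retry, Crit}, so the formula does not hold at Done.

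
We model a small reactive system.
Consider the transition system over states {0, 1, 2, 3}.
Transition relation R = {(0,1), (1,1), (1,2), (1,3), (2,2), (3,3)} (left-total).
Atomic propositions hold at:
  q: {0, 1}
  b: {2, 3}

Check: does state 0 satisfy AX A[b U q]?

Yes

A[b U q]: least fixpoint, start Z0 = Sat(q) = {0, 1}, add states in Sat(b) with every successor in Z. Already a fixed point.
Sat(A[b U q]) = {0, 1}
Sat(AX A[b U q]) = {s : every successor in {0, 1}} = {0}
0 ∈ Sat(AX A[b U q]) = {0}, so the formula holds at 0.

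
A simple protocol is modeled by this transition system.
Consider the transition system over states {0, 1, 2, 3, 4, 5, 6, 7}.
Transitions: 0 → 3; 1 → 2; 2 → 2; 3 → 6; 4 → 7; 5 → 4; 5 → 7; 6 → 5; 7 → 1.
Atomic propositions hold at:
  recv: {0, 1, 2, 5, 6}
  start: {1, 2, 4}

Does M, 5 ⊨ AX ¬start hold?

Sat(¬start) = {0, 3, 5, 6, 7}
Sat(AX ¬start) = {s : every successor in {0, 3, 5, 6, 7}} = {0, 3, 4, 6}
5 ∉ Sat(AX ¬start) = {0, 3, 4, 6}, so the formula does not hold at 5.

No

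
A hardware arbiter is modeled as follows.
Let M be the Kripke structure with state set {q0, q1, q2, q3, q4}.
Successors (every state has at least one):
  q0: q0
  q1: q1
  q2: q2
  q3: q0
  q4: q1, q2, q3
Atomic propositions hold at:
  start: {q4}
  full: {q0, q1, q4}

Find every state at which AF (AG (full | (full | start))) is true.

Sat(full | start) = {q0, q1, q4}
Sat(full | (full | start)) = {q0, q1, q4}
AG (full | (full | start)): greatest fixpoint, start Z0 = {q0, q1, q4}, keep only states in Sat with every successor in Z. Z1 = {q0, q1}; fixed.
Sat(AG (full | (full | start))) = {q0, q1}
AF (AG (full | (full | start))): least fixpoint, start Z0 = {q0, q1}, add states with every successor in Z. Z1 = {q0, q1, q3}; fixed.
Sat(AF (AG (full | (full | start)))) = {q0, q1, q3}

{q0, q1, q3}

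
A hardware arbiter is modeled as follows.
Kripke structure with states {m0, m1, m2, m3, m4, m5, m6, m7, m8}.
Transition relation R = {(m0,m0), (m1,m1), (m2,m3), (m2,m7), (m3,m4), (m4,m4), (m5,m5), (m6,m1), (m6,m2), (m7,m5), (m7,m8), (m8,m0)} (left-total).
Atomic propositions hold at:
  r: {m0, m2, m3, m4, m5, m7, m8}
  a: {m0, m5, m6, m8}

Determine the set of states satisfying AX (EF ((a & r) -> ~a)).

{m1, m2, m3, m4, m6}

Sat(a & r) = {m0, m5, m8}
Sat(~a) = {m1, m2, m3, m4, m7}
Sat((a & r) -> ~a) = {m1, m2, m3, m4, m6, m7}
EF ((a & r) -> ~a): least fixpoint, start Z0 = {m1, m2, m3, m4, m6, m7}, add states with some successor in Z. Already a fixed point.
Sat(EF ((a & r) -> ~a)) = {m1, m2, m3, m4, m6, m7}
Sat(AX (EF ((a & r) -> ~a))) = {s : every successor in {m1, m2, m3, m4, m6, m7}} = {m1, m2, m3, m4, m6}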